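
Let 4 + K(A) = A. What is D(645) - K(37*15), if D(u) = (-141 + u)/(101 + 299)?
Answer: -27487/50 ≈ -549.74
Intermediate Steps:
D(u) = -141/400 + u/400 (D(u) = (-141 + u)/400 = (-141 + u)*(1/400) = -141/400 + u/400)
K(A) = -4 + A
D(645) - K(37*15) = (-141/400 + (1/400)*645) - (-4 + 37*15) = (-141/400 + 129/80) - (-4 + 555) = 63/50 - 1*551 = 63/50 - 551 = -27487/50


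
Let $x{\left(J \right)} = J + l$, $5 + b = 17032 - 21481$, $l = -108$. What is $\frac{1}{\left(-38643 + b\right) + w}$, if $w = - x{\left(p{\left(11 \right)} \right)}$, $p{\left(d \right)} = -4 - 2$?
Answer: $- \frac{1}{42983} \approx -2.3265 \cdot 10^{-5}$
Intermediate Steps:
$p{\left(d \right)} = -6$
$b = -4454$ ($b = -5 + \left(17032 - 21481\right) = -5 - 4449 = -4454$)
$x{\left(J \right)} = -108 + J$ ($x{\left(J \right)} = J - 108 = -108 + J$)
$w = 114$ ($w = - (-108 - 6) = \left(-1\right) \left(-114\right) = 114$)
$\frac{1}{\left(-38643 + b\right) + w} = \frac{1}{\left(-38643 - 4454\right) + 114} = \frac{1}{-43097 + 114} = \frac{1}{-42983} = - \frac{1}{42983}$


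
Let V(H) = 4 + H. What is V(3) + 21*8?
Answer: 175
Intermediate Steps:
V(3) + 21*8 = (4 + 3) + 21*8 = 7 + 168 = 175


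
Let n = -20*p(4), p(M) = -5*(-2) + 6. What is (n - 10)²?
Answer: 108900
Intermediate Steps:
p(M) = 16 (p(M) = 10 + 6 = 16)
n = -320 (n = -20*16 = -320)
(n - 10)² = (-320 - 10)² = (-330)² = 108900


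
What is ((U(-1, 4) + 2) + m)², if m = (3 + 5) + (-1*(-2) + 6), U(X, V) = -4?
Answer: 196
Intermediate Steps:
m = 16 (m = 8 + (2 + 6) = 8 + 8 = 16)
((U(-1, 4) + 2) + m)² = ((-4 + 2) + 16)² = (-2 + 16)² = 14² = 196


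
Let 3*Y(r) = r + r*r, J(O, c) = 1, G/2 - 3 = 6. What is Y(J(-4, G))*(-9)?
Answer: -6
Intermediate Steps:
G = 18 (G = 6 + 2*6 = 6 + 12 = 18)
Y(r) = r/3 + r²/3 (Y(r) = (r + r*r)/3 = (r + r²)/3 = r/3 + r²/3)
Y(J(-4, G))*(-9) = ((⅓)*1*(1 + 1))*(-9) = ((⅓)*1*2)*(-9) = (⅔)*(-9) = -6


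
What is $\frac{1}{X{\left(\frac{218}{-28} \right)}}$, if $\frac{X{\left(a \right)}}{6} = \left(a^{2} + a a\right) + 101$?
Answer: $\frac{49}{65337} \approx 0.00074996$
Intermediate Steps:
$X{\left(a \right)} = 606 + 12 a^{2}$ ($X{\left(a \right)} = 6 \left(\left(a^{2} + a a\right) + 101\right) = 6 \left(\left(a^{2} + a^{2}\right) + 101\right) = 6 \left(2 a^{2} + 101\right) = 6 \left(101 + 2 a^{2}\right) = 606 + 12 a^{2}$)
$\frac{1}{X{\left(\frac{218}{-28} \right)}} = \frac{1}{606 + 12 \left(\frac{218}{-28}\right)^{2}} = \frac{1}{606 + 12 \left(218 \left(- \frac{1}{28}\right)\right)^{2}} = \frac{1}{606 + 12 \left(- \frac{109}{14}\right)^{2}} = \frac{1}{606 + 12 \cdot \frac{11881}{196}} = \frac{1}{606 + \frac{35643}{49}} = \frac{1}{\frac{65337}{49}} = \frac{49}{65337}$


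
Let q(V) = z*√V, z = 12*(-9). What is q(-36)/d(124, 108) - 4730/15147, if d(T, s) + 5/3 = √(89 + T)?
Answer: -430/1377 - 2430*I/473 - 1458*I*√213/473 ≈ -0.31227 - 50.124*I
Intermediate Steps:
d(T, s) = -5/3 + √(89 + T)
z = -108
q(V) = -108*√V
q(-36)/d(124, 108) - 4730/15147 = (-648*I)/(-5/3 + √(89 + 124)) - 4730/15147 = (-648*I)/(-5/3 + √213) - 4730*1/15147 = (-648*I)/(-5/3 + √213) - 430/1377 = -648*I/(-5/3 + √213) - 430/1377 = -430/1377 - 648*I/(-5/3 + √213)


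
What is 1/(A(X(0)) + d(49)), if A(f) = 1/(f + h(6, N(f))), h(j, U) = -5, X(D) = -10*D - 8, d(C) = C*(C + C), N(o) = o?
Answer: 13/62425 ≈ 0.00020825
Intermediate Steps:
d(C) = 2*C**2 (d(C) = C*(2*C) = 2*C**2)
X(D) = -8 - 10*D
A(f) = 1/(-5 + f) (A(f) = 1/(f - 5) = 1/(-5 + f))
1/(A(X(0)) + d(49)) = 1/(1/(-5 + (-8 - 10*0)) + 2*49**2) = 1/(1/(-5 + (-8 + 0)) + 2*2401) = 1/(1/(-5 - 8) + 4802) = 1/(1/(-13) + 4802) = 1/(-1/13 + 4802) = 1/(62425/13) = 13/62425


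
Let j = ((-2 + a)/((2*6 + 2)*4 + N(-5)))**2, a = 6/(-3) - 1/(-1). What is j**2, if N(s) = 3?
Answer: 81/12117361 ≈ 6.6846e-6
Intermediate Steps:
a = -1 (a = 6*(-1/3) - 1*(-1) = -2 + 1 = -1)
j = 9/3481 (j = ((-2 - 1)/((2*6 + 2)*4 + 3))**2 = (-3/((12 + 2)*4 + 3))**2 = (-3/(14*4 + 3))**2 = (-3/(56 + 3))**2 = (-3/59)**2 = 9/3481 ≈ 0.0025855)
j**2 = (9/3481)**2 = 81/12117361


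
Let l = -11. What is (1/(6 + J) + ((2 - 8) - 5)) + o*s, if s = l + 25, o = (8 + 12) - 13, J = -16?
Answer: 869/10 ≈ 86.900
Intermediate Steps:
o = 7 (o = 20 - 13 = 7)
s = 14 (s = -11 + 25 = 14)
(1/(6 + J) + ((2 - 8) - 5)) + o*s = (1/(6 - 16) + ((2 - 8) - 5)) + 7*14 = (1/(-10) + (-6 - 5)) + 98 = (-⅒ - 11) + 98 = -111/10 + 98 = 869/10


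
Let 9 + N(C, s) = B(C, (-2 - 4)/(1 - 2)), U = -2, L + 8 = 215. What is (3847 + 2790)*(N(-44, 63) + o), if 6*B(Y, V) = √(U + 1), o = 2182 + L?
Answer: 15796060 + 6637*I/6 ≈ 1.5796e+7 + 1106.2*I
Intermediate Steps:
L = 207 (L = -8 + 215 = 207)
o = 2389 (o = 2182 + 207 = 2389)
B(Y, V) = I/6 (B(Y, V) = √(-2 + 1)/6 = √(-1)/6 = I/6)
N(C, s) = -9 + I/6
(3847 + 2790)*(N(-44, 63) + o) = (3847 + 2790)*((-9 + I/6) + 2389) = 6637*(2380 + I/6) = 15796060 + 6637*I/6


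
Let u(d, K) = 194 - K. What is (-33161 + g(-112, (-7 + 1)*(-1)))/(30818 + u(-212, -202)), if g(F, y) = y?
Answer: -33155/31214 ≈ -1.0622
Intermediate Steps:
(-33161 + g(-112, (-7 + 1)*(-1)))/(30818 + u(-212, -202)) = (-33161 + (-7 + 1)*(-1))/(30818 + (194 - 1*(-202))) = (-33161 - 6*(-1))/(30818 + (194 + 202)) = (-33161 + 6)/(30818 + 396) = -33155/31214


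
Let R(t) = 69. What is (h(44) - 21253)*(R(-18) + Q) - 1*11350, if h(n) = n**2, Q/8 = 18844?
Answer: -2913420607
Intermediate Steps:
Q = 150752 (Q = 8*18844 = 150752)
(h(44) - 21253)*(R(-18) + Q) - 1*11350 = (44**2 - 21253)*(69 + 150752) - 1*11350 = (1936 - 21253)*150821 - 11350 = -19317*150821 - 11350 = -2913409257 - 11350 = -2913420607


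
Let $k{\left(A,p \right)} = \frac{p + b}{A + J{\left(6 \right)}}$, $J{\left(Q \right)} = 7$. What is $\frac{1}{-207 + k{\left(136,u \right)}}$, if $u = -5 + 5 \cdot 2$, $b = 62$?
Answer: $- \frac{143}{29534} \approx -0.0048419$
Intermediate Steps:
$u = 5$ ($u = -5 + 10 = 5$)
$k{\left(A,p \right)} = \frac{62 + p}{7 + A}$ ($k{\left(A,p \right)} = \frac{p + 62}{A + 7} = \frac{62 + p}{7 + A}$)
$\frac{1}{-207 + k{\left(136,u \right)}} = \frac{1}{-207 + \frac{62 + 5}{7 + 136}} = \frac{1}{-207 + \frac{1}{143} \cdot 67} = \frac{1}{-207 + \frac{67}{143}} = \frac{1}{- \frac{29534}{143}} = - \frac{143}{29534}$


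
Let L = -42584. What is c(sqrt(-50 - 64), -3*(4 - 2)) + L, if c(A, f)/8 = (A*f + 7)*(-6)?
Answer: -42920 + 288*I*sqrt(114) ≈ -42920.0 + 3075.0*I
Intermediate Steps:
c(A, f) = -336 - 48*A*f (c(A, f) = 8*((A*f + 7)*(-6)) = 8*((7 + A*f)*(-6)) = 8*(-42 - 6*A*f) = -336 - 48*A*f)
c(sqrt(-50 - 64), -3*(4 - 2)) + L = (-336 - 48*sqrt(-50 - 64)*(-3*(4 - 2))) - 42584 = (-336 - 48*sqrt(-114)*(-3*2)) - 42584 = (-336 - 48*I*sqrt(114)*(-6)) - 42584 = (-336 + 288*I*sqrt(114)) - 42584 = -42920 + 288*I*sqrt(114)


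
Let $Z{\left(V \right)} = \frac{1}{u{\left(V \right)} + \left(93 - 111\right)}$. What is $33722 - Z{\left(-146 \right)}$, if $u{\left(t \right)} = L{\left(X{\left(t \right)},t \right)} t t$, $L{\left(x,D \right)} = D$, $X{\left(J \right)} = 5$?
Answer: $\frac{104948057189}{3112154} \approx 33722.0$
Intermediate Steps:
$u{\left(t \right)} = t^{3}$ ($u{\left(t \right)} = t t t = t^{2} t = t^{3}$)
$Z{\left(V \right)} = \frac{1}{-18 + V^{3}}$ ($Z{\left(V \right)} = \frac{1}{V^{3} + \left(93 - 111\right)} = \frac{1}{V^{3} - 18} = \frac{1}{-18 + V^{3}}$)
$33722 - Z{\left(-146 \right)} = 33722 - \frac{1}{-18 + \left(-146\right)^{3}} = 33722 - \frac{1}{-18 - 3112136} = 33722 - \frac{1}{-3112154} = 33722 - - \frac{1}{3112154} = 33722 + \frac{1}{3112154} = \frac{104948057189}{3112154}$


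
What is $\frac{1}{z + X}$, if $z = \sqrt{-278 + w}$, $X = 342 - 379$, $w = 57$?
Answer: $- \frac{37}{1590} - \frac{i \sqrt{221}}{1590} \approx -0.02327 - 0.0093497 i$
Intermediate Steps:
$X = -37$ ($X = 342 - 379 = -37$)
$z = i \sqrt{221}$ ($z = \sqrt{-278 + 57} = \sqrt{-221} = i \sqrt{221} \approx 14.866 i$)
$\frac{1}{z + X} = \frac{1}{i \sqrt{221} - 37} = \frac{1}{-37 + i \sqrt{221}}$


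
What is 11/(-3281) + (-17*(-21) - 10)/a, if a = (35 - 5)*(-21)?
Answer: -1145437/2067030 ≈ -0.55415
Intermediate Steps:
a = -630 (a = 30*(-21) = -630)
11/(-3281) + (-17*(-21) - 10)/a = 11/(-3281) + (-17*(-21) - 10)/(-630) = 11*(-1/3281) + (357 - 10)*(-1/630) = -11/3281 + 347*(-1/630) = -11/3281 - 347/630 = -1145437/2067030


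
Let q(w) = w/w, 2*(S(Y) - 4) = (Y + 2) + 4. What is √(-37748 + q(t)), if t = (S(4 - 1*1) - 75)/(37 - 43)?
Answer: I*√37747 ≈ 194.29*I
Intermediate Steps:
S(Y) = 7 + Y/2 (S(Y) = 4 + ((Y + 2) + 4)/2 = 4 + ((2 + Y) + 4)/2 = 4 + (6 + Y)/2 = 4 + (3 + Y/2) = 7 + Y/2)
t = 133/12 (t = ((7 + (4 - 1*1)/2) - 75)/(37 - 43) = ((7 + (4 - 1)/2) - 75)/(-6) = ((7 + (½)*3) - 75)*(-⅙) = ((7 + 3/2) - 75)*(-⅙) = (17/2 - 75)*(-⅙) = -133/2*(-⅙) = 133/12 ≈ 11.083)
q(w) = 1
√(-37748 + q(t)) = √(-37748 + 1) = √(-37747) = I*√37747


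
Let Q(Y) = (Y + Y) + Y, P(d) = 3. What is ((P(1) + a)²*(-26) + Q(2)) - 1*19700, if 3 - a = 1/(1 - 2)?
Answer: -20968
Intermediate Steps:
Q(Y) = 3*Y (Q(Y) = 2*Y + Y = 3*Y)
a = 4 (a = 3 - 1/(1 - 2) = 3 - 1/(-1) = 3 - 1*(-1) = 3 + 1 = 4)
((P(1) + a)²*(-26) + Q(2)) - 1*19700 = ((3 + 4)²*(-26) + 3*2) - 1*19700 = (7²*(-26) + 6) - 19700 = (49*(-26) + 6) - 19700 = (-1274 + 6) - 19700 = -1268 - 19700 = -20968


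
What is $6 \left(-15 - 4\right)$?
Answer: $-114$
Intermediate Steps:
$6 \left(-15 - 4\right) = 6 \left(-19\right) = -114$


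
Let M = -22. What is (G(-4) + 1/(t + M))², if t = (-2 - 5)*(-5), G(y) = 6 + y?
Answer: 729/169 ≈ 4.3136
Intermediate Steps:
t = 35 (t = -7*(-5) = 35)
(G(-4) + 1/(t + M))² = ((6 - 4) + 1/(35 - 22))² = (2 + 1/13)² = (27/13)² = 729/169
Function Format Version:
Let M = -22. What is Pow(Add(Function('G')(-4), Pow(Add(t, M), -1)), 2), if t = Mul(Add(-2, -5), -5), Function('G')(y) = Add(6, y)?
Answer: Rational(729, 169) ≈ 4.3136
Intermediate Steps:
t = 35 (t = Mul(-7, -5) = 35)
Pow(Add(Function('G')(-4), Pow(Add(t, M), -1)), 2) = Pow(Add(Add(6, -4), Pow(Add(35, -22), -1)), 2) = Pow(Add(2, Pow(13, -1)), 2) = Pow(Add(2, Rational(1, 13)), 2) = Pow(Rational(27, 13), 2) = Rational(729, 169)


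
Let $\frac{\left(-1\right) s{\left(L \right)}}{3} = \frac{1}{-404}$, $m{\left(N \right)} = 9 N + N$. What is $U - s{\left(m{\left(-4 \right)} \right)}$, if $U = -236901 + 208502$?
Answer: $- \frac{11473199}{404} \approx -28399.0$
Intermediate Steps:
$m{\left(N \right)} = 10 N$
$s{\left(L \right)} = \frac{3}{404}$ ($s{\left(L \right)} = - \frac{3}{-404} = \left(-3\right) \left(- \frac{1}{404}\right) = \frac{3}{404}$)
$U = -28399$
$U - s{\left(m{\left(-4 \right)} \right)} = -28399 - \frac{3}{404} = - \frac{11473199}{404}$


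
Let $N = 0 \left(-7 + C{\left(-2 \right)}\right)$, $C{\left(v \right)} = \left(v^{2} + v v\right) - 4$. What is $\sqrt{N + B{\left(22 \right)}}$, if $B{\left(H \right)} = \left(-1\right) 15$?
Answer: $i \sqrt{15} \approx 3.873 i$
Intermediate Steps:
$B{\left(H \right)} = -15$
$C{\left(v \right)} = -4 + 2 v^{2}$ ($C{\left(v \right)} = \left(v^{2} + v^{2}\right) - 4 = 2 v^{2} - 4 = -4 + 2 v^{2}$)
$N = 0$ ($N = 0 \left(-7 - \left(4 - 2 \left(-2\right)^{2}\right)\right) = 0 \left(-7 + \left(-4 + 2 \cdot 4\right)\right) = 0 \left(-7 + \left(-4 + 8\right)\right) = 0 \left(-7 + 4\right) = 0 \left(-3\right) = 0$)
$\sqrt{N + B{\left(22 \right)}} = \sqrt{0 - 15} = \sqrt{-15} = i \sqrt{15}$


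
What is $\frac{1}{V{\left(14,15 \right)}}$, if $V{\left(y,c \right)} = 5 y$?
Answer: $\frac{1}{70} \approx 0.014286$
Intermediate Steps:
$\frac{1}{V{\left(14,15 \right)}} = \frac{1}{5 \cdot 14} = \frac{1}{70}$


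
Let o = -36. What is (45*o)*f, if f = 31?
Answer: -50220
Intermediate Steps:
(45*o)*f = (45*(-36))*31 = -1620*31 = -50220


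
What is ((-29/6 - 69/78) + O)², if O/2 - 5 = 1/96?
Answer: 801025/43264 ≈ 18.515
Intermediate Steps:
O = 481/48 (O = 10 + 2/96 = 10 + 2*(1/96) = 10 + 1/48 = 481/48 ≈ 10.021)
((-29/6 - 69/78) + O)² = ((-29/6 - 69/78) + 481/48)² = ((-29*⅙ - 69*1/78) + 481/48)² = ((-29/6 - 23/26) + 481/48)² = (-223/39 + 481/48)² = (895/208)² = 801025/43264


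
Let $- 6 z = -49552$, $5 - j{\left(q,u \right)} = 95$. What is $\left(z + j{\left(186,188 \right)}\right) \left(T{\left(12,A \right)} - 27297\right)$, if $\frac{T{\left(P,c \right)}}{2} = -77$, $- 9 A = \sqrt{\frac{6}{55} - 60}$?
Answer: $- \frac{672714206}{3} \approx -2.2424 \cdot 10^{8}$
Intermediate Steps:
$A = - \frac{i \sqrt{20130}}{165}$ ($A = - \frac{\sqrt{\frac{6}{55} - 60}}{9} = - \frac{\sqrt{- \frac{3294}{55}}}{9} = - \frac{\frac{3}{55} i \sqrt{20130}}{9} = - \frac{i \sqrt{20130}}{165} \approx - 0.85988 i$)
$T{\left(P,c \right)} = -154$ ($T{\left(P,c \right)} = 2 \left(-77\right) = -154$)
$j{\left(q,u \right)} = -90$ ($j{\left(q,u \right)} = 5 - 95 = -90$)
$z = \frac{24776}{3}$ ($z = \left(- \frac{1}{6}\right) \left(-49552\right) = \frac{24776}{3} \approx 8258.7$)
$\left(z + j{\left(186,188 \right)}\right) \left(T{\left(12,A \right)} - 27297\right) = \left(\frac{24776}{3} - 90\right) \left(-154 - 27297\right) = \frac{24506}{3} \left(-27451\right) = - \frac{672714206}{3}$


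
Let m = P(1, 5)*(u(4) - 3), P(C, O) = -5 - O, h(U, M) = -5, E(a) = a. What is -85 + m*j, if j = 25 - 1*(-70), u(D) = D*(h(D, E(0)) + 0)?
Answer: 21765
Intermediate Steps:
u(D) = -5*D (u(D) = D*(-5 + 0) = D*(-5) = -5*D)
j = 95 (j = 25 + 70 = 95)
m = 230 (m = (-5 - 1*5)*(-5*4 - 3) = (-5 - 5)*(-20 - 3) = -10*(-23) = 230)
-85 + m*j = -85 + 230*95 = -85 + 21850 = 21765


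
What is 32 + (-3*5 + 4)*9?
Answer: -67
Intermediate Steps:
32 + (-3*5 + 4)*9 = 32 + (-15 + 4)*9 = 32 - 11*9 = 32 - 99 = -67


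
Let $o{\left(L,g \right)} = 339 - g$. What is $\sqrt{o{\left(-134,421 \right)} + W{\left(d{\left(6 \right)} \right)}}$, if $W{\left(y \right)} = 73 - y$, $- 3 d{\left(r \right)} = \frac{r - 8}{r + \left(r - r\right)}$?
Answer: $\frac{i \sqrt{82}}{3} \approx 3.0185 i$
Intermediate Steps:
$d{\left(r \right)} = - \frac{-8 + r}{3 r}$ ($d{\left(r \right)} = - \frac{\left(r - 8\right) \frac{1}{r + \left(r - r\right)}}{3} = - \frac{\left(-8 + r\right) \frac{1}{r + 0}}{3} = - \frac{\left(-8 + r\right) \frac{1}{r}}{3} = - \frac{\frac{1}{r} \left(-8 + r\right)}{3} = - \frac{-8 + r}{3 r}$)
$\sqrt{o{\left(-134,421 \right)} + W{\left(d{\left(6 \right)} \right)}} = \sqrt{\left(339 - 421\right) + \left(73 - \frac{8 - 6}{3 \cdot 6}\right)} = \sqrt{\left(339 - 421\right) + \left(73 - \frac{1}{3} \cdot \frac{1}{6} \left(8 - 6\right)\right)} = \sqrt{-82 + \left(73 - \frac{1}{3} \cdot \frac{1}{6} \cdot 2\right)} = \sqrt{-82 + \left(73 - \frac{1}{9}\right)} = \sqrt{-82 + \frac{656}{9}} = \sqrt{- \frac{82}{9}} = \frac{i \sqrt{82}}{3}$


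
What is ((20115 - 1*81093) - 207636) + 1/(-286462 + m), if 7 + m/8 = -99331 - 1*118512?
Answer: -545088182869/2029262 ≈ -2.6861e+5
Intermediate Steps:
m = -1742800 (m = -56 + 8*(-99331 - 1*118512) = -56 + 8*(-99331 - 118512) = -56 + 8*(-217843) = -56 - 1742744 = -1742800)
((20115 - 1*81093) - 207636) + 1/(-286462 + m) = ((20115 - 1*81093) - 207636) + 1/(-286462 - 1742800) = ((20115 - 81093) - 207636) + 1/(-2029262) = (-60978 - 207636) - 1/2029262 = -268614 - 1/2029262 = -545088182869/2029262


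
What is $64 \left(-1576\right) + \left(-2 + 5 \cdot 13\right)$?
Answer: $-100801$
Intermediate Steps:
$64 \left(-1576\right) + \left(-2 + 5 \cdot 13\right) = -100864 + \left(-2 + 65\right) = -100864 + 63 = -100801$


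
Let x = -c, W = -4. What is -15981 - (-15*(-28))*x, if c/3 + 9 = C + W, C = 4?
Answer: -27321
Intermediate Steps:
c = -27 (c = -27 + 3*(4 - 4) = -27 + 3*0 = -27 + 0 = -27)
x = 27 (x = -1*(-27) = 27)
-15981 - (-15*(-28))*x = -15981 - (-15*(-28))*27 = -15981 - 420*27 = -15981 - 1*11340 = -15981 - 11340 = -27321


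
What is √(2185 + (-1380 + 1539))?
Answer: 2*√586 ≈ 48.415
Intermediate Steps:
√(2185 + (-1380 + 1539)) = √(2185 + 159) = √2344 = 2*√586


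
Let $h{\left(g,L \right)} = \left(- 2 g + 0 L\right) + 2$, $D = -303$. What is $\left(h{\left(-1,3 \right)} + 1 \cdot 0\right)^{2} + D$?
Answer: $-287$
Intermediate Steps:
$h{\left(g,L \right)} = 2 - 2 g$ ($h{\left(g,L \right)} = \left(- 2 g + 0\right) + 2 = - 2 g + 2 = 2 - 2 g$)
$\left(h{\left(-1,3 \right)} + 1 \cdot 0\right)^{2} + D = \left(\left(2 - -2\right) + 1 \cdot 0\right)^{2} - 303 = \left(\left(2 + 2\right) + 0\right)^{2} - 303 = \left(4 + 0\right)^{2} - 303 = 4^{2} - 303 = 16 - 303 = -287$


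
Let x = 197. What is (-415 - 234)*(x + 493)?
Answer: -447810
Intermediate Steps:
(-415 - 234)*(x + 493) = (-415 - 234)*(197 + 493) = -649*690 = -447810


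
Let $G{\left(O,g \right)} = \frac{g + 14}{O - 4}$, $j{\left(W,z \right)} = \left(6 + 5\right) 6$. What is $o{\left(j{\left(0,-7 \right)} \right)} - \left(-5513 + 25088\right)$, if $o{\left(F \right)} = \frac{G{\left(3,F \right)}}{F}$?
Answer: $- \frac{646015}{33} \approx -19576.0$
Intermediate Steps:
$j{\left(W,z \right)} = 66$ ($j{\left(W,z \right)} = 11 \cdot 6 = 66$)
$G{\left(O,g \right)} = \frac{14 + g}{-4 + O}$
$o{\left(F \right)} = \frac{-14 - F}{F}$ ($o{\left(F \right)} = \frac{\frac{1}{-4 + 3} \left(14 + F\right)}{F} = \frac{\frac{1}{-1} \left(14 + F\right)}{F} = \frac{\left(-1\right) \left(14 + F\right)}{F} = \frac{-14 - F}{F}$)
$o{\left(j{\left(0,-7 \right)} \right)} - \left(-5513 + 25088\right) = \frac{-14 - 66}{66} - \left(-5513 + 25088\right) = \frac{-14 - 66}{66} - 19575 = \frac{1}{66} \left(-80\right) - 19575 = - \frac{40}{33} - 19575 = - \frac{646015}{33}$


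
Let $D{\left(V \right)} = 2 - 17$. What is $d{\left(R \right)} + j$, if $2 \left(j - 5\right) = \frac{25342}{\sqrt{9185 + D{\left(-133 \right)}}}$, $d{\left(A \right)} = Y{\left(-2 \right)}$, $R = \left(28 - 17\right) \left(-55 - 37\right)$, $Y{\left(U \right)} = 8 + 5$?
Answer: $18 + \frac{12671 \sqrt{9170}}{9170} \approx 150.32$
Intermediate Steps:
$D{\left(V \right)} = -15$ ($D{\left(V \right)} = 2 - 17 = -15$)
$Y{\left(U \right)} = 13$
$R = -1012$ ($R = 11 \left(-92\right) = -1012$)
$d{\left(A \right)} = 13$
$j = 5 + \frac{12671 \sqrt{9170}}{9170}$ ($j = 5 + \frac{25342 \frac{1}{\sqrt{9185 - 15}}}{2} = 5 + \frac{25342 \frac{1}{\sqrt{9170}}}{2} = 5 + \frac{25342 \frac{\sqrt{9170}}{9170}}{2} = 5 + \frac{\frac{12671}{4585} \sqrt{9170}}{2} = 5 + \frac{12671 \sqrt{9170}}{9170} \approx 137.32$)
$d{\left(R \right)} + j = 13 + \left(5 + \frac{12671 \sqrt{9170}}{9170}\right) = 18 + \frac{12671 \sqrt{9170}}{9170}$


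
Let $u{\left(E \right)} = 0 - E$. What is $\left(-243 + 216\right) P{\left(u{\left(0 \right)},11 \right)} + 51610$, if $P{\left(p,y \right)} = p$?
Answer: $51610$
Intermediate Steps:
$u{\left(E \right)} = - E$
$\left(-243 + 216\right) P{\left(u{\left(0 \right)},11 \right)} + 51610 = \left(-243 + 216\right) \left(\left(-1\right) 0\right) + 51610 = \left(-27\right) 0 + 51610 = 0 + 51610 = 51610$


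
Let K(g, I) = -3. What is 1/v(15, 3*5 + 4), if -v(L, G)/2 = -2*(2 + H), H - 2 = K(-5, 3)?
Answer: ¼ ≈ 0.25000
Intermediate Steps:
H = -1 (H = 2 - 3 = -1)
v(L, G) = 4 (v(L, G) = -(-4)*(2 - 1) = -(-4) = -2*(-2) = 4)
1/v(15, 3*5 + 4) = 1/4 = ¼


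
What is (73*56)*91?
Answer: 372008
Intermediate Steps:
(73*56)*91 = 4088*91 = 372008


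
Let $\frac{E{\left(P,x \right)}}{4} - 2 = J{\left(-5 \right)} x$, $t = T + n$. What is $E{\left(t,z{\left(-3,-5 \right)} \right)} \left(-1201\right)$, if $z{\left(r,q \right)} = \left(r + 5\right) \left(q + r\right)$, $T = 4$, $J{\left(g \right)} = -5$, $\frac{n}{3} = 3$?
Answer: $-393928$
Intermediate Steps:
$n = 9$ ($n = 3 \cdot 3 = 9$)
$z{\left(r,q \right)} = \left(5 + r\right) \left(q + r\right)$
$t = 13$ ($t = 4 + 9 = 13$)
$E{\left(P,x \right)} = 8 - 20 x$ ($E{\left(P,x \right)} = 8 + 4 \left(- 5 x\right) = 8 - 20 x$)
$E{\left(t,z{\left(-3,-5 \right)} \right)} \left(-1201\right) = \left(8 - 20 \left(\left(-3\right)^{2} + 5 \left(-5\right) + 5 \left(-3\right) - -15\right)\right) \left(-1201\right) = \left(8 - 20 \left(9 - 25 - 15 + 15\right)\right) \left(-1201\right) = \left(8 - -320\right) \left(-1201\right) = \left(8 + 320\right) \left(-1201\right) = 328 \left(-1201\right) = -393928$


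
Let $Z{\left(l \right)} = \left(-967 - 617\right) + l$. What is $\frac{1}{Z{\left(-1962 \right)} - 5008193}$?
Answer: $- \frac{1}{5011739} \approx -1.9953 \cdot 10^{-7}$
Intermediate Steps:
$Z{\left(l \right)} = -1584 + l$
$\frac{1}{Z{\left(-1962 \right)} - 5008193} = \frac{1}{\left(-1584 - 1962\right) - 5008193} = \frac{1}{-3546 - 5008193} = \frac{1}{-5011739} = - \frac{1}{5011739}$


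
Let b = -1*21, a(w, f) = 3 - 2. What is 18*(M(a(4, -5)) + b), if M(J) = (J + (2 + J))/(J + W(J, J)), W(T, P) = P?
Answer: -342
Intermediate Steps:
a(w, f) = 1
b = -21
M(J) = (2 + 2*J)/(2*J) (M(J) = (J + (2 + J))/(J + J) = (2 + 2*J)/((2*J)) = (2 + 2*J)*(1/(2*J)) = (2 + 2*J)/(2*J))
18*(M(a(4, -5)) + b) = 18*((1 + 1)/1 - 21) = 18*(1*2 - 21) = 18*(2 - 21) = 18*(-19) = -342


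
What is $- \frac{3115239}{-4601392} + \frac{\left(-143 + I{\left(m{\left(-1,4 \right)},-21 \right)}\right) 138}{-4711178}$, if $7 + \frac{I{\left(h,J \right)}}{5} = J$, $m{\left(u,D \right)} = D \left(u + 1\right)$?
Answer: $\frac{7428074102355}{10838988379888} \approx 0.68531$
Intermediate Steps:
$m{\left(u,D \right)} = D \left(1 + u\right)$
$I{\left(h,J \right)} = -35 + 5 J$
$- \frac{3115239}{-4601392} + \frac{\left(-143 + I{\left(m{\left(-1,4 \right)},-21 \right)}\right) 138}{-4711178} = - \frac{3115239}{-4601392} + \frac{\left(-143 + \left(-35 + 5 \left(-21\right)\right)\right) 138}{-4711178} = \left(-3115239\right) \left(- \frac{1}{4601392}\right) + \left(-143 - 140\right) 138 \left(- \frac{1}{4711178}\right) = \frac{3115239}{4601392} + \left(-143 - 140\right) 138 \left(- \frac{1}{4711178}\right) = \frac{3115239}{4601392} + \left(-283\right) 138 \left(- \frac{1}{4711178}\right) = \frac{3115239}{4601392} - - \frac{19527}{2355589} = \frac{3115239}{4601392} + \frac{19527}{2355589} = \frac{7428074102355}{10838988379888}$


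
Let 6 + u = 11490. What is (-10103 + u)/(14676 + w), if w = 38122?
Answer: 1381/52798 ≈ 0.026156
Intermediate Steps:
u = 11484 (u = -6 + 11490 = 11484)
(-10103 + u)/(14676 + w) = (-10103 + 11484)/(14676 + 38122) = 1381/52798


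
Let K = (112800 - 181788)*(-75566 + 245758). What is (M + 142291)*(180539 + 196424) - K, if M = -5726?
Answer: 63221157791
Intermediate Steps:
K = -11741205696 (K = -68988*170192 = -11741205696)
(M + 142291)*(180539 + 196424) - K = (-5726 + 142291)*(180539 + 196424) - 1*(-11741205696) = 136565*376963 + 11741205696 = 51479952095 + 11741205696 = 63221157791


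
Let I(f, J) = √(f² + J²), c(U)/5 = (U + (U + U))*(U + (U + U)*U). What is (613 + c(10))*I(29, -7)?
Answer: 32113*√890 ≈ 9.5802e+5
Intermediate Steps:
c(U) = 15*U*(U + 2*U²) (c(U) = 5*((U + (U + U))*(U + (U + U)*U)) = 5*((U + 2*U)*(U + (2*U)*U)) = 5*((3*U)*(U + 2*U²)) = 5*(3*U*(U + 2*U²)) = 15*U*(U + 2*U²))
I(f, J) = √(J² + f²)
(613 + c(10))*I(29, -7) = (613 + 10²*(15 + 30*10))*√((-7)² + 29²) = (613 + 100*(15 + 300))*√(49 + 841) = (613 + 100*315)*√890 = (613 + 31500)*√890 = 32113*√890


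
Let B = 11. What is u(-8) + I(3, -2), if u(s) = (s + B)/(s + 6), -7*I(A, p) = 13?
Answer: -47/14 ≈ -3.3571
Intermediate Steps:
I(A, p) = -13/7 (I(A, p) = -⅐*13 = -13/7)
u(s) = (11 + s)/(6 + s) (u(s) = (s + 11)/(s + 6) = (11 + s)/(6 + s))
u(-8) + I(3, -2) = (11 - 8)/(6 - 8) - 13/7 = 3/(-2) - 13/7 = -½*3 - 13/7 = -3/2 - 13/7 = -47/14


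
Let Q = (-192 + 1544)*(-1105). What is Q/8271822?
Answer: -57460/318147 ≈ -0.18061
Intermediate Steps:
Q = -1493960 (Q = 1352*(-1105) = -1493960)
Q/8271822 = -1493960/8271822 = -1493960*1/8271822 = -57460/318147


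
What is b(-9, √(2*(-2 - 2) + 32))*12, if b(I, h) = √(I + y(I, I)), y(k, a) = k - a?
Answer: 36*I ≈ 36.0*I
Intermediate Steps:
b(I, h) = √I (b(I, h) = √(I + (I - I)) = √(I + 0) = √I)
b(-9, √(2*(-2 - 2) + 32))*12 = √(-9)*12 = (3*I)*12 = 36*I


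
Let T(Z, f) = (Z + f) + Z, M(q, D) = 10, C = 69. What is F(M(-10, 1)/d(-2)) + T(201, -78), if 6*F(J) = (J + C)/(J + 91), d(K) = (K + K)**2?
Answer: 1425509/4398 ≈ 324.13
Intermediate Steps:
d(K) = 4*K**2 (d(K) = (2*K)**2 = 4*K**2)
T(Z, f) = f + 2*Z
F(J) = (69 + J)/(6*(91 + J)) (F(J) = ((J + 69)/(J + 91))/6 = ((69 + J)/(91 + J))/6 = (69 + J)/(6*(91 + J)))
F(M(-10, 1)/d(-2)) + T(201, -78) = (69 + 10/((4*(-2)**2)))/(6*(91 + 10/((4*(-2)**2)))) + (-78 + 2*201) = (69 + 10/((4*4)))/(6*(91 + 10/((4*4)))) + (-78 + 402) = (69 + 10/16)/(6*(91 + 10/16)) + 324 = (69 + 10*(1/16))/(6*(91 + 10*(1/16))) + 324 = (69 + 5/8)/(6*(91 + 5/8)) + 324 = (1/6)*(557/8)/(733/8) + 324 = (1/6)*(8/733)*(557/8) + 324 = 557/4398 + 324 = 1425509/4398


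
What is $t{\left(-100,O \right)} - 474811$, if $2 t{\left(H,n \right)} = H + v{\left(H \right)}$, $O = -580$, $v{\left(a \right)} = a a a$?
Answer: $-974861$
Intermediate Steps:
$v{\left(a \right)} = a^{3}$ ($v{\left(a \right)} = a^{2} a = a^{3}$)
$t{\left(H,n \right)} = \frac{H}{2} + \frac{H^{3}}{2}$ ($t{\left(H,n \right)} = \frac{H + H^{3}}{2} = \frac{H}{2} + \frac{H^{3}}{2}$)
$t{\left(-100,O \right)} - 474811 = \frac{1}{2} \left(-100\right) \left(1 + \left(-100\right)^{2}\right) - 474811 = \frac{1}{2} \left(-100\right) \left(1 + 10000\right) - 474811 = \frac{1}{2} \left(-100\right) 10001 - 474811 = -500050 - 474811 = -974861$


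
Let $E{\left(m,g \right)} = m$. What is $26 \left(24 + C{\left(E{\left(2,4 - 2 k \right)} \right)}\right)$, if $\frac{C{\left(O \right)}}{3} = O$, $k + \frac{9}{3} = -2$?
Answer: $780$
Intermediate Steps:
$k = -5$ ($k = -3 - 2 = -5$)
$C{\left(O \right)} = 3 O$
$26 \left(24 + C{\left(E{\left(2,4 - 2 k \right)} \right)}\right) = 26 \left(24 + 3 \cdot 2\right) = 26 \left(24 + 6\right) = 26 \cdot 30 = 780$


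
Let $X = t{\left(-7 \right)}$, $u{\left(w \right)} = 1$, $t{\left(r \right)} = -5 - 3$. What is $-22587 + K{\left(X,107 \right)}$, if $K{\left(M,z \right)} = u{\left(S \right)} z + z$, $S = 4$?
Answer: $-22373$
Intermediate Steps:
$t{\left(r \right)} = -8$
$X = -8$
$K{\left(M,z \right)} = 2 z$ ($K{\left(M,z \right)} = 1 z + z = z + z = 2 z$)
$-22587 + K{\left(X,107 \right)} = -22587 + 2 \cdot 107 = -22587 + 214 = -22373$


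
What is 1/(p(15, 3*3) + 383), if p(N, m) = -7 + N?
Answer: 1/391 ≈ 0.0025575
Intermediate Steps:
1/(p(15, 3*3) + 383) = 1/((-7 + 15) + 383) = 1/(8 + 383) = 1/391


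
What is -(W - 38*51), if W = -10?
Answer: 1948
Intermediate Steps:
-(W - 38*51) = -(-10 - 38*51) = -(-10 - 1938) = -1*(-1948) = 1948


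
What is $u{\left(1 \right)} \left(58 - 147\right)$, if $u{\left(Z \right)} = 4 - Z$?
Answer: $-267$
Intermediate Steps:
$u{\left(1 \right)} \left(58 - 147\right) = \left(4 - 1\right) \left(58 - 147\right) = \left(4 - 1\right) \left(-89\right) = 3 \left(-89\right) = -267$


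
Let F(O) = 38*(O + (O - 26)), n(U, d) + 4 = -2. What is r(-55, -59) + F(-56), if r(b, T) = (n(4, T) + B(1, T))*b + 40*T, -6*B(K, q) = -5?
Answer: -43919/6 ≈ -7319.8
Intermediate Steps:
n(U, d) = -6 (n(U, d) = -4 - 2 = -6)
B(K, q) = ⅚ (B(K, q) = -⅙*(-5) = ⅚)
F(O) = -988 + 76*O (F(O) = 38*(O + (-26 + O)) = 38*(-26 + 2*O) = -988 + 76*O)
r(b, T) = 40*T - 31*b/6 (r(b, T) = (-6 + ⅚)*b + 40*T = -31*b/6 + 40*T = 40*T - 31*b/6)
r(-55, -59) + F(-56) = (40*(-59) - 31/6*(-55)) + (-988 + 76*(-56)) = (-2360 + 1705/6) + (-988 - 4256) = -12455/6 - 5244 = -43919/6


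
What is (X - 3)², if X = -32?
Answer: 1225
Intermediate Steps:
(X - 3)² = (-32 - 3)² = (-35)² = 1225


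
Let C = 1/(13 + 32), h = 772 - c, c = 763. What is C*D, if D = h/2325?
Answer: 1/11625 ≈ 8.6021e-5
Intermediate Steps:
h = 9 (h = 772 - 1*763 = 772 - 763 = 9)
C = 1/45 ≈ 0.022222
D = 3/775 (D = 9/2325 = 9*(1/2325) = 3/775 ≈ 0.0038710)
C*D = (1/45)*(3/775) = 1/11625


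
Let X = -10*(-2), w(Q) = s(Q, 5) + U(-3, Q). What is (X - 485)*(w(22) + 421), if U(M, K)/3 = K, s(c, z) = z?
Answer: -228780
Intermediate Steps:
U(M, K) = 3*K
w(Q) = 5 + 3*Q
X = 20
(X - 485)*(w(22) + 421) = (20 - 485)*((5 + 3*22) + 421) = -465*((5 + 66) + 421) = -465*(71 + 421) = -465*492 = -228780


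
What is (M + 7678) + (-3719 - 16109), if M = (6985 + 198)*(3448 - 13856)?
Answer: -74772814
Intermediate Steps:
M = -74760664 (M = 7183*(-10408) = -74760664)
(M + 7678) + (-3719 - 16109) = (-74760664 + 7678) + (-3719 - 16109) = -74752986 - 19828 = -74772814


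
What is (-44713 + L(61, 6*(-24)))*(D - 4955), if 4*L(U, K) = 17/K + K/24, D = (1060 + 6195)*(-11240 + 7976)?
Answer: 610027734546475/576 ≈ 1.0591e+12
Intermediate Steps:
D = -23680320 (D = 7255*(-3264) = -23680320)
L(U, K) = K/96 + 17/(4*K) (L(U, K) = (17/K + K/24)/4 = K/96 + 17/(4*K))
(-44713 + L(61, 6*(-24)))*(D - 4955) = (-44713 + (408 + (6*(-24))²)/(96*((6*(-24)))))*(-23680320 - 4955) = (-44713 + (1/96)*(408 + (-144)²)/(-144))*(-23685275) = (-44713 + (1/96)*(-1/144)*(408 + 20736))*(-23685275) = (-44713 + (1/96)*(-1/144)*21144)*(-23685275) = (-44713 - 881/576)*(-23685275) = -25755569/576*(-23685275) = 610027734546475/576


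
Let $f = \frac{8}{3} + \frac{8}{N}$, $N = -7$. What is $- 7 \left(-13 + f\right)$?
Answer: $\frac{241}{3} \approx 80.333$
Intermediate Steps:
$f = \frac{32}{21}$ ($f = \frac{8}{3} + \frac{8}{-7} = 8 \cdot \frac{1}{3} + 8 \left(- \frac{1}{7}\right) = \frac{8}{3} - \frac{8}{7} = \frac{32}{21} \approx 1.5238$)
$- 7 \left(-13 + f\right) = - 7 \left(-13 + \frac{32}{21}\right) = \left(-7\right) \left(- \frac{241}{21}\right) = \frac{241}{3}$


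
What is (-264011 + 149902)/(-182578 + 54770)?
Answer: 114109/127808 ≈ 0.89282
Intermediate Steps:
(-264011 + 149902)/(-182578 + 54770) = -114109/(-127808) = -114109*(-1/127808) = 114109/127808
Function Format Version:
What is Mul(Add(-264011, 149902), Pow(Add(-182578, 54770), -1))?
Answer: Rational(114109, 127808) ≈ 0.89282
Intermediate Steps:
Mul(Add(-264011, 149902), Pow(Add(-182578, 54770), -1)) = Mul(-114109, Pow(-127808, -1)) = Mul(-114109, Rational(-1, 127808)) = Rational(114109, 127808)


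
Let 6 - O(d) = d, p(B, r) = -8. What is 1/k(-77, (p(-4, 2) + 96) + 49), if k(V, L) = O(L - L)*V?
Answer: -1/462 ≈ -0.0021645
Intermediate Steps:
O(d) = 6 - d
k(V, L) = 6*V (k(V, L) = (6 - (L - L))*V = (6 - 1*0)*V = (6 + 0)*V = 6*V)
1/k(-77, (p(-4, 2) + 96) + 49) = 1/(6*(-77)) = 1/(-462) = -1/462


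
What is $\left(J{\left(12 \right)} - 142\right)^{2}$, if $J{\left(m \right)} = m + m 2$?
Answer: $11236$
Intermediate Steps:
$J{\left(m \right)} = 3 m$ ($J{\left(m \right)} = m + 2 m = 3 m$)
$\left(J{\left(12 \right)} - 142\right)^{2} = \left(3 \cdot 12 - 142\right)^{2} = \left(36 - 142\right)^{2} = \left(-106\right)^{2} = 11236$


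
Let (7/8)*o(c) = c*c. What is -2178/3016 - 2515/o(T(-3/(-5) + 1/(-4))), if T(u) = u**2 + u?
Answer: -75857957167/7695324 ≈ -9857.7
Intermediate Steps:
T(u) = u + u**2
o(c) = 8*c**2/7 (o(c) = 8*(c*c)/7 = 8*c**2/7)
-2178/3016 - 2515/o(T(-3/(-5) + 1/(-4))) = -2178/3016 - 2515*7/(8*(1 + (-3/(-5) + 1/(-4)))**2*(-3/(-5) + 1/(-4))**2) = -2178*1/3016 - 2515*7/(8*(1 + (-3*(-1/5) + 1*(-1/4)))**2*(-3*(-1/5) + 1*(-1/4))**2) = -1089/1508 - 2515*7/(8*(1 + (3/5 - 1/4))**2*(3/5 - 1/4)**2) = -1089/1508 - 2515*50/(7*(1 + 7/20)**2) = -1089/1508 - 2515/(8*((7/20)*(27/20))**2/7) = -1089/1508 - 2515/(8*(189/400)**2/7) = -1089/1508 - 2515/((8/7)*(35721/160000)) = -1089/1508 - 2515/5103/20000 = -1089/1508 - 2515*20000/5103 = -1089/1508 - 50300000/5103 = -75857957167/7695324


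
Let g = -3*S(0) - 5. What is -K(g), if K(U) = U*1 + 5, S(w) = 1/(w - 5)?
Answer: -⅗ ≈ -0.60000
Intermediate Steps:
S(w) = 1/(-5 + w)
g = -22/5 (g = -3/(-5 + 0) - 5 = -3/(-5) - 5 = -3*(-⅕) - 5 = ⅗ - 5 = -22/5 ≈ -4.4000)
K(U) = 5 + U (K(U) = U + 5 = 5 + U)
-K(g) = -(5 - 22/5) = -1*⅗ = -⅗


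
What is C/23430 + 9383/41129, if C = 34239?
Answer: 49335137/29201590 ≈ 1.6895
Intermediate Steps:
C/23430 + 9383/41129 = 34239/23430 + 9383/41129 = 34239*(1/23430) + 9383*(1/41129) = 11413/7810 + 853/3739 = 49335137/29201590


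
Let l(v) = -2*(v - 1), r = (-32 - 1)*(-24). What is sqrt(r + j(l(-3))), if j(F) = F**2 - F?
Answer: 4*sqrt(53) ≈ 29.120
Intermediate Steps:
r = 792 (r = -33*(-24) = 792)
l(v) = 2 - 2*v (l(v) = -2*(-1 + v) = 2 - 2*v)
sqrt(r + j(l(-3))) = sqrt(792 + (2 - 2*(-3))*(-1 + (2 - 2*(-3)))) = sqrt(792 + (2 + 6)*(-1 + (2 + 6))) = sqrt(792 + 8*(-1 + 8)) = sqrt(792 + 8*7) = sqrt(792 + 56) = sqrt(848) = 4*sqrt(53)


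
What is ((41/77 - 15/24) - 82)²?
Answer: 2557223761/379456 ≈ 6739.2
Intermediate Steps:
((41/77 - 15/24) - 82)² = ((41*(1/77) - 15*1/24) - 82)² = ((41/77 - 5/8) - 82)² = (-57/616 - 82)² = (-50569/616)² = 2557223761/379456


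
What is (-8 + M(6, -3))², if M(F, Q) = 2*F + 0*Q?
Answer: 16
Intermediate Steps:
M(F, Q) = 2*F (M(F, Q) = 2*F + 0 = 2*F)
(-8 + M(6, -3))² = (-8 + 2*6)² = (-8 + 12)² = 4² = 16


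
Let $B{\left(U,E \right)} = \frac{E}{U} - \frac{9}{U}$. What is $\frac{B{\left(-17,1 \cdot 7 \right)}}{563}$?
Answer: $\frac{2}{9571} \approx 0.00020896$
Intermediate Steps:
$B{\left(U,E \right)} = - \frac{9}{U} + \frac{E}{U}$
$\frac{B{\left(-17,1 \cdot 7 \right)}}{563} = \frac{\frac{1}{-17} \left(-9 + 1 \cdot 7\right)}{563} = - \frac{-9 + 7}{17} \cdot \frac{1}{563} = \left(- \frac{1}{17}\right) \left(-2\right) \frac{1}{563} = \frac{2}{17} \cdot \frac{1}{563} = \frac{2}{9571}$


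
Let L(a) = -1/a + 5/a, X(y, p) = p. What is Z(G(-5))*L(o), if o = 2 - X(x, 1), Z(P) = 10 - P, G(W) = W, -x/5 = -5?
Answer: 60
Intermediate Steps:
x = 25 (x = -5*(-5) = 25)
o = 1 (o = 2 - 1*1 = 2 - 1 = 1)
L(a) = 4/a
Z(G(-5))*L(o) = (10 - 1*(-5))*(4/1) = (10 + 5)*(4*1) = 15*4 = 60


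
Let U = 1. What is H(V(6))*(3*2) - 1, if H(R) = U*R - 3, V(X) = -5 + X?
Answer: -13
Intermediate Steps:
H(R) = -3 + R (H(R) = 1*R - 3 = R - 3 = -3 + R)
H(V(6))*(3*2) - 1 = (-3 + (-5 + 6))*(3*2) - 1 = (-3 + 1)*6 - 1 = -2*6 - 1 = -12 - 1 = -13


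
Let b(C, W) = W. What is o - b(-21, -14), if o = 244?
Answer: 258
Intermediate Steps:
o - b(-21, -14) = 244 - 1*(-14) = 244 + 14 = 258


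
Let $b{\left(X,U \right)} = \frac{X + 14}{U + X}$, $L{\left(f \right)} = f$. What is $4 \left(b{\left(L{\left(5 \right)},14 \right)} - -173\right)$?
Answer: $696$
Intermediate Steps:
$b{\left(X,U \right)} = \frac{14 + X}{U + X}$
$4 \left(b{\left(L{\left(5 \right)},14 \right)} - -173\right) = 4 \left(\frac{14 + 5}{14 + 5} - -173\right) = 4 \left(\frac{1}{19} \cdot 19 + 173\right) = 4 \left(1 + 173\right) = 4 \cdot 174 = 696$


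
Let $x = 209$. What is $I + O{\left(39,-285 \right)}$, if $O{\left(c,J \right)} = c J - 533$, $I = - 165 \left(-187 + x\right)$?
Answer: $-15278$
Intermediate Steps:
$I = -3630$ ($I = - 165 \left(-187 + 209\right) = \left(-165\right) 22 = -3630$)
$O{\left(c,J \right)} = -533 + J c$ ($O{\left(c,J \right)} = J c - 533 = -533 + J c$)
$I + O{\left(39,-285 \right)} = -3630 - 11648 = -15278$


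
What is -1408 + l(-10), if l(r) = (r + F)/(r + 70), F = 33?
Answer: -84457/60 ≈ -1407.6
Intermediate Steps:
l(r) = (33 + r)/(70 + r) (l(r) = (r + 33)/(r + 70) = (33 + r)/(70 + r))
-1408 + l(-10) = -1408 + (33 - 10)/(70 - 10) = -1408 + 23/60 = -84457/60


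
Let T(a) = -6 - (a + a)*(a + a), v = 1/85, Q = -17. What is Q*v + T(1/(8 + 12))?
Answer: -621/100 ≈ -6.2100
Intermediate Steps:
v = 1/85 ≈ 0.011765
T(a) = -6 - 4*a**2 (T(a) = -6 - 2*a*2*a = -6 - 4*a**2)
Q*v + T(1/(8 + 12)) = -17*1/85 + (-6 - 4/(8 + 12)**2) = -1/5 + (-6 - 4*(1/20)**2) = -1/5 + (-6 - 4*1/400) = -1/5 + (-6 - 1/100) = -1/5 - 601/100 = -621/100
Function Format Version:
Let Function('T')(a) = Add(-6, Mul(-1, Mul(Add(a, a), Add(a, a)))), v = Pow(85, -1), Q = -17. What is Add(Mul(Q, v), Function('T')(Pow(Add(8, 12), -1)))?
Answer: Rational(-621, 100) ≈ -6.2100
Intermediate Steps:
v = Rational(1, 85) ≈ 0.011765
Function('T')(a) = Add(-6, Mul(-4, Pow(a, 2))) (Function('T')(a) = Add(-6, Mul(-1, Mul(Mul(2, a), Mul(2, a)))) = Add(-6, Mul(-1, Mul(4, Pow(a, 2)))) = Add(-6, Mul(-4, Pow(a, 2))))
Add(Mul(Q, v), Function('T')(Pow(Add(8, 12), -1))) = Add(Mul(-17, Rational(1, 85)), Add(-6, Mul(-4, Pow(Pow(Add(8, 12), -1), 2)))) = Add(Rational(-1, 5), Add(-6, Mul(-4, Pow(Pow(20, -1), 2)))) = Add(Rational(-1, 5), Add(-6, Mul(-4, Pow(Rational(1, 20), 2)))) = Add(Rational(-1, 5), Add(-6, Mul(-4, Rational(1, 400)))) = Add(Rational(-1, 5), Add(-6, Rational(-1, 100))) = Add(Rational(-1, 5), Rational(-601, 100)) = Rational(-621, 100)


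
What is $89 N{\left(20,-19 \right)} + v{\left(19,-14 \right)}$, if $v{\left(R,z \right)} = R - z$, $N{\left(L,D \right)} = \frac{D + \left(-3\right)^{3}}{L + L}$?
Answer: $- \frac{1387}{20} \approx -69.35$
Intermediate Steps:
$N{\left(L,D \right)} = \frac{-27 + D}{2 L}$ ($N{\left(L,D \right)} = \frac{D - 27}{2 L} = \left(-27 + D\right) \frac{1}{2 L} = \frac{-27 + D}{2 L}$)
$89 N{\left(20,-19 \right)} + v{\left(19,-14 \right)} = 89 \frac{-27 - 19}{2 \cdot 20} + \left(19 - -14\right) = 89 \cdot \frac{1}{2} \cdot \frac{1}{20} \left(-46\right) + \left(19 + 14\right) = 89 \left(- \frac{23}{20}\right) + 33 = - \frac{2047}{20} + 33 = - \frac{1387}{20}$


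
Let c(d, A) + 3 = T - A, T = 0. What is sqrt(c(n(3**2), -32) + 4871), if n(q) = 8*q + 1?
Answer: 70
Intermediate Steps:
n(q) = 1 + 8*q
c(d, A) = -3 - A (c(d, A) = -3 + (0 - A) = -3 - A)
sqrt(c(n(3**2), -32) + 4871) = sqrt((-3 - 1*(-32)) + 4871) = sqrt((-3 + 32) + 4871) = sqrt(29 + 4871) = sqrt(4900) = 70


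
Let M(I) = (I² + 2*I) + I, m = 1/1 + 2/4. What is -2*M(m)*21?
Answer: -567/2 ≈ -283.50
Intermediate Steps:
m = 3/2 (m = 1*1 + 2*(¼) = 1 + ½ = 3/2 ≈ 1.5000)
M(I) = I² + 3*I
-2*M(m)*21 = -3*(3 + 3/2)*21 = -3*9/2*21 = -2*27/4*21 = -27/2*21 = -567/2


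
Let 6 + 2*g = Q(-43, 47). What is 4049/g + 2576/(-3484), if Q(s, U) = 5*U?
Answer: 6905882/199459 ≈ 34.623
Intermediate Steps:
g = 229/2 (g = -3 + (5*47)/2 = -3 + (½)*235 = -3 + 235/2 = 229/2 ≈ 114.50)
4049/g + 2576/(-3484) = 4049/(229/2) + 2576/(-3484) = 4049*(2/229) + 2576*(-1/3484) = 8098/229 - 644/871 = 6905882/199459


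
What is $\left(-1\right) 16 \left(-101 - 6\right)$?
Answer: $1712$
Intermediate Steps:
$\left(-1\right) 16 \left(-101 - 6\right) = \left(-16\right) \left(-107\right) = 1712$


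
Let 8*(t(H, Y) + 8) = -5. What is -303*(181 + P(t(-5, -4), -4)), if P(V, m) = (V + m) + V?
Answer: -193617/4 ≈ -48404.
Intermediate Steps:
t(H, Y) = -69/8 (t(H, Y) = -8 + (⅛)*(-5) = -8 - 5/8 = -69/8)
P(V, m) = m + 2*V
-303*(181 + P(t(-5, -4), -4)) = -303*(181 + (-4 + 2*(-69/8))) = -303*(181 + (-4 - 69/4)) = -303*(181 - 85/4) = -303*639/4 = -193617/4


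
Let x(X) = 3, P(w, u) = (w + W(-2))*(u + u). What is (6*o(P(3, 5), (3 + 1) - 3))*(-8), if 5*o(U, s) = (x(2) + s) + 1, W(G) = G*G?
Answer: -48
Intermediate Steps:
W(G) = G²
P(w, u) = 2*u*(4 + w) (P(w, u) = (w + (-2)²)*(u + u) = (w + 4)*(2*u) = (4 + w)*(2*u) = 2*u*(4 + w))
o(U, s) = ⅘ + s/5 (o(U, s) = ((3 + s) + 1)/5 = (4 + s)/5 = ⅘ + s/5)
(6*o(P(3, 5), (3 + 1) - 3))*(-8) = (6*(⅘ + ((3 + 1) - 3)/5))*(-8) = (6*(⅘ + (4 - 3)/5))*(-8) = (6*(⅘ + (⅕)*1))*(-8) = (6*(⅘ + ⅕))*(-8) = (6*1)*(-8) = 6*(-8) = -48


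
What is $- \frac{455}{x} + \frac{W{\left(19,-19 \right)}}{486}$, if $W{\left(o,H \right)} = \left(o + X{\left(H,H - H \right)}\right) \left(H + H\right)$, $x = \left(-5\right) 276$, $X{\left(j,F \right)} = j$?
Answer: $\frac{91}{276} \approx 0.32971$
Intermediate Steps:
$x = -1380$
$W{\left(o,H \right)} = 2 H \left(H + o\right)$ ($W{\left(o,H \right)} = \left(o + H\right) \left(H + H\right) = \left(H + o\right) 2 H = 2 H \left(H + o\right)$)
$- \frac{455}{x} + \frac{W{\left(19,-19 \right)}}{486} = - \frac{455}{-1380} + \frac{2 \left(-19\right) \left(-19 + 19\right)}{486} = \left(-455\right) \left(- \frac{1}{1380}\right) + 2 \left(-19\right) 0 \cdot \frac{1}{486} = \frac{91}{276} + 0 \cdot \frac{1}{486} = \frac{91}{276} + 0 = \frac{91}{276}$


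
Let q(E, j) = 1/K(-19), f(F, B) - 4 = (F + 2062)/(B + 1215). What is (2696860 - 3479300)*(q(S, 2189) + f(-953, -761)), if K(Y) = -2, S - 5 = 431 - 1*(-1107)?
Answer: -1055511560/227 ≈ -4.6498e+6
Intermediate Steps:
S = 1543 (S = 5 + (431 - 1*(-1107)) = 5 + (431 + 1107) = 5 + 1538 = 1543)
f(F, B) = 4 + (2062 + F)/(1215 + B) (f(F, B) = 4 + (F + 2062)/(B + 1215) = 4 + (2062 + F)/(1215 + B))
q(E, j) = -1/2 (q(E, j) = 1/(-2) = -1/2)
(2696860 - 3479300)*(q(S, 2189) + f(-953, -761)) = (2696860 - 3479300)*(-1/2 + (6922 - 953 + 4*(-761))/(1215 - 761)) = -782440*(-1/2 + (6922 - 953 - 3044)/454) = -782440*(-1/2 + (1/454)*2925) = -782440*(-1/2 + 2925/454) = -782440*1349/227 = -1055511560/227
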